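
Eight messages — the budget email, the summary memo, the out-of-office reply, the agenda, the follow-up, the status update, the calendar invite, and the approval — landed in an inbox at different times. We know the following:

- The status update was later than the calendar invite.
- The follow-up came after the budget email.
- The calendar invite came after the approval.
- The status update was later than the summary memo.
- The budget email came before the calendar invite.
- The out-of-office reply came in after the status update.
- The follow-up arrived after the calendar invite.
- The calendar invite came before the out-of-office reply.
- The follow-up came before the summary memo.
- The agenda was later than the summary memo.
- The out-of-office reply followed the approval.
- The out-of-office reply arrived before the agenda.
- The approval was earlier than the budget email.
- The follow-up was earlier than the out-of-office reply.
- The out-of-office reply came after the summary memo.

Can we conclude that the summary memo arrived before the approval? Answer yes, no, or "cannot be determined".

no

Tracing the constraints gives the approval → the budget email → the follow-up → the summary memo, so the approval must come before the summary memo.
That means the summary memo cannot be before the approval.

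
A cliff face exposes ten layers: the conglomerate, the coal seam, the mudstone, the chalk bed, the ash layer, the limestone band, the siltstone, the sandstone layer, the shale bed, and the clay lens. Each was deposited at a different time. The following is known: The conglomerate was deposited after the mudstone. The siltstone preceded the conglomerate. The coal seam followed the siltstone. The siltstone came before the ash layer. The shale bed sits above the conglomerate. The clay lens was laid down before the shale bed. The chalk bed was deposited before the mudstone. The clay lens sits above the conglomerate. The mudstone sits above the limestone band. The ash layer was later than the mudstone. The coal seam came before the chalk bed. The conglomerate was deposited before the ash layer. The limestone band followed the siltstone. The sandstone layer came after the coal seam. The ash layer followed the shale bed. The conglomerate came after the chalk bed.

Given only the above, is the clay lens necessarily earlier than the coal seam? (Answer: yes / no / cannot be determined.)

Tracing the constraints gives the coal seam → the chalk bed → the conglomerate → the clay lens, so the coal seam must come before the clay lens.
That means the clay lens cannot be before the coal seam.

no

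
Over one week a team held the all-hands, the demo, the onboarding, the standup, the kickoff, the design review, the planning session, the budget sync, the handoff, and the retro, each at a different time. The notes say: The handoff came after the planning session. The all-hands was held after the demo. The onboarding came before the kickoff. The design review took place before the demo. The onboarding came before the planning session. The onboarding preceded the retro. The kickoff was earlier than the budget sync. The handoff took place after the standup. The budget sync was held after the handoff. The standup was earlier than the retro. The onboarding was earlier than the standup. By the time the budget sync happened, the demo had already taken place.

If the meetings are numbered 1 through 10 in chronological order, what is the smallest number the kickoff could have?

The onboarding must come before the kickoff — 1 forced predecessor.
Nothing else is forced ahead of the kickoff, so its earliest slot is position 1 + 1 = 2.

2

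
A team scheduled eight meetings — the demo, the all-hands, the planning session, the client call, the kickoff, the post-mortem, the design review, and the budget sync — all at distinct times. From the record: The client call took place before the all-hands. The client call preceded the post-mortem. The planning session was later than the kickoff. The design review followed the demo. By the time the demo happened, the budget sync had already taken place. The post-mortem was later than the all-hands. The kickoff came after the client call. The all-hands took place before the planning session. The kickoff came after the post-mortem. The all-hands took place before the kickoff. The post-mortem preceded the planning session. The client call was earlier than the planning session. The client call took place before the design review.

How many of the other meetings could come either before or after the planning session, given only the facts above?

Forced before the planning session: the all-hands, the client call, the kickoff, and the post-mortem.
That leaves the budget sync, the demo, and the design review with no forced order relative to the planning session — 3.

3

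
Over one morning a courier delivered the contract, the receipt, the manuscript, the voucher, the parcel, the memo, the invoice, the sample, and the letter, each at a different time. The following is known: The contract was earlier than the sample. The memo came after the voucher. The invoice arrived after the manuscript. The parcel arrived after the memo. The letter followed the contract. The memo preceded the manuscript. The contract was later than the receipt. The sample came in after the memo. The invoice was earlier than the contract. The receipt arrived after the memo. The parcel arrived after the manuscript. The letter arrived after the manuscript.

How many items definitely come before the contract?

Directly stated before the contract: the invoice and the receipt.
The manuscript reaches the contract via the manuscript → the invoice → the contract.
The memo reaches the contract via the memo → the receipt → the contract.
The voucher reaches the contract via the voucher → the memo → the receipt → the contract.
That's the invoice, the manuscript, the memo, the receipt, and the voucher — 5 in all.

5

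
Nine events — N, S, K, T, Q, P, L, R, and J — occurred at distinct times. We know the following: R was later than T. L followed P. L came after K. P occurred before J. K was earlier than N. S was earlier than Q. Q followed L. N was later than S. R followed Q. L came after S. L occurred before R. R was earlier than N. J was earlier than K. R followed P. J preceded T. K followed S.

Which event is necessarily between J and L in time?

K

Tracing the constraints gives J → K → L, so K sits after J and before L.
No other event is forced both after J and before L.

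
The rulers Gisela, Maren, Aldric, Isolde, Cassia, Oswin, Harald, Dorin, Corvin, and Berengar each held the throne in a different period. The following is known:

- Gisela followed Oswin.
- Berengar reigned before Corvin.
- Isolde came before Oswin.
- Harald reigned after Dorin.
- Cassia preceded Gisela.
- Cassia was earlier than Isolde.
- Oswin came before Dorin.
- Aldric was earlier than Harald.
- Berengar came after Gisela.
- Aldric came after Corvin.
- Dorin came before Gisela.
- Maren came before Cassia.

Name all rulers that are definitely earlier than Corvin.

Berengar, Cassia, Dorin, Gisela, Isolde, Maren, Oswin

Directly stated before Corvin: Berengar.
Cassia reaches Corvin via Cassia → Gisela → Berengar → Corvin.
Dorin reaches Corvin via Dorin → Gisela → Berengar → Corvin.
Gisela reaches Corvin via Gisela → Berengar → Corvin.
Likewise Isolde, Maren, and Oswin each reach Corvin by chaining the stated constraints.
No chain forces Harald (or any of the others) ahead of Corvin.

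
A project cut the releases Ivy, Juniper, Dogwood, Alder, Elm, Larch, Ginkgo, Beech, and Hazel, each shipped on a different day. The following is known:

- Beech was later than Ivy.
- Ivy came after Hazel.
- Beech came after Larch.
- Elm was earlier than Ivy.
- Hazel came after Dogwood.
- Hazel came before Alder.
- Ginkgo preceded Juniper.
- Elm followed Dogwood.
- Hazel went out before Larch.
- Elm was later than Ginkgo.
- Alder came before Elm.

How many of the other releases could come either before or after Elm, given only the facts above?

2

Forced before Elm: Alder, Dogwood, Ginkgo, and Hazel; forced after Elm: Beech and Ivy.
That leaves Juniper and Larch with no forced order relative to Elm — 2.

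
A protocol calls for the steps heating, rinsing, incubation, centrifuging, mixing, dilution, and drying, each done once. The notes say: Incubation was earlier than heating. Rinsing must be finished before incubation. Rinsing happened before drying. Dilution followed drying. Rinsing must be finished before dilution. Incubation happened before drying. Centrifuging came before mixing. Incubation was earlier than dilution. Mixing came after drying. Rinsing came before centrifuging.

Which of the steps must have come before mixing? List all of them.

centrifuging, drying, incubation, rinsing

Directly stated before mixing: centrifuging and drying.
Incubation reaches mixing via incubation → drying → mixing.
Rinsing reaches mixing via rinsing → drying → mixing.
No chain forces dilution (or any of the others) ahead of mixing.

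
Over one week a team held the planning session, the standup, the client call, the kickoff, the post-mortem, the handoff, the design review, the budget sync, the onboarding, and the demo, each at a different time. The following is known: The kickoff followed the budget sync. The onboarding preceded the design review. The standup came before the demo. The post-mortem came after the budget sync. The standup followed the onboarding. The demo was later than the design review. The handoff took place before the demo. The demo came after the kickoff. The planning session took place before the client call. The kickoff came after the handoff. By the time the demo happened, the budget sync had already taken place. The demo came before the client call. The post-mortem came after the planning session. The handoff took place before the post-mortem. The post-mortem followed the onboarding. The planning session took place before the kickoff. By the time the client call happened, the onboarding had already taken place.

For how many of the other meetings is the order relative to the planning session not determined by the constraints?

Forced after the planning session: the client call, the demo, the kickoff, and the post-mortem.
That leaves the budget sync, the design review, the handoff, the onboarding, and the standup with no forced order relative to the planning session — 5.

5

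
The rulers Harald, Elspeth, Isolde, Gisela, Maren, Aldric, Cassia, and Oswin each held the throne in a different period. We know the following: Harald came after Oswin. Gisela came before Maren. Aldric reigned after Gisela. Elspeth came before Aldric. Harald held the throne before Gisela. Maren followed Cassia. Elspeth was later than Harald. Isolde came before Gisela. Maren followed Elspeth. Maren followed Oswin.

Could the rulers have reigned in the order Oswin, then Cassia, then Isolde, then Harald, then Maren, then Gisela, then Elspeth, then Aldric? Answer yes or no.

no

The constraints require Elspeth before Maren, but in the proposed sequence Maren appears ahead of Elspeth. That one violation is enough.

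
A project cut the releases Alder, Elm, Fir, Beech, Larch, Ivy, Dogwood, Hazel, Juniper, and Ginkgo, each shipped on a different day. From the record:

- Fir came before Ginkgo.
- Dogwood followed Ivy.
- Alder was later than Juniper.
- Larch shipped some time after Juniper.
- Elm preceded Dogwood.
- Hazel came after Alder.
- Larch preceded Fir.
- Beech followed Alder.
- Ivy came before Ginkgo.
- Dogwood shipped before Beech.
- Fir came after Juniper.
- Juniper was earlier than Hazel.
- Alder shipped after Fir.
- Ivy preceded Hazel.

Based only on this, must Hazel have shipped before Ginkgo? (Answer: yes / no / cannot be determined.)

cannot be determined

No chain of stated constraints runs from Hazel to Ginkgo, and none runs from Ginkgo to Hazel either.
So the relative order of Hazel and Ginkgo is not fixed by the given facts.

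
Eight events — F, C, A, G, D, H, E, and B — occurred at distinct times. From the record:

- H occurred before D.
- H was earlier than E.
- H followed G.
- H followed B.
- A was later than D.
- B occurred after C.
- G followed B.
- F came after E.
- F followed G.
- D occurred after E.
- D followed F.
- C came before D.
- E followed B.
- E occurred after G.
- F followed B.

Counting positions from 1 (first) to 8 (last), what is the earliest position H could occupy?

4

B, C, and G must all come before H — 3 forced predecessors.
Nothing else is forced ahead of H, so its earliest slot is position 3 + 1 = 4.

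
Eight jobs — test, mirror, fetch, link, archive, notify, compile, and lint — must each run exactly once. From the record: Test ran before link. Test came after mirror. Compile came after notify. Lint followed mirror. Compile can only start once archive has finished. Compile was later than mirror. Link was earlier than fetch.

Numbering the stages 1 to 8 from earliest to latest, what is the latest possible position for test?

6

Test must come before fetch and link — 2 stages forced after it.
Everything else can be placed before test in some valid order, so test can sit as late as position 8 − 2 = 6.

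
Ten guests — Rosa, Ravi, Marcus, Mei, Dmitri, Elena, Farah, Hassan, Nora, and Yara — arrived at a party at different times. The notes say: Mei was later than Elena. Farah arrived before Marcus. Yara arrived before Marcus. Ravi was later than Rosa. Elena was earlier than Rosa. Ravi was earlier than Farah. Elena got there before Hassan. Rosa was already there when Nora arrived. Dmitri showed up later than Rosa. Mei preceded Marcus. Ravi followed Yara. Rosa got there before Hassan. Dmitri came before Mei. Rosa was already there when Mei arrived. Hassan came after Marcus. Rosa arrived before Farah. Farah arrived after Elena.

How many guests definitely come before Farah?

4

Directly stated before Farah: Elena, Ravi, and Rosa.
Yara reaches Farah via Yara → Ravi → Farah.
No chain forces Hassan (or any of the others) ahead of Farah.
That's Elena, Ravi, Rosa, and Yara — 4 in all.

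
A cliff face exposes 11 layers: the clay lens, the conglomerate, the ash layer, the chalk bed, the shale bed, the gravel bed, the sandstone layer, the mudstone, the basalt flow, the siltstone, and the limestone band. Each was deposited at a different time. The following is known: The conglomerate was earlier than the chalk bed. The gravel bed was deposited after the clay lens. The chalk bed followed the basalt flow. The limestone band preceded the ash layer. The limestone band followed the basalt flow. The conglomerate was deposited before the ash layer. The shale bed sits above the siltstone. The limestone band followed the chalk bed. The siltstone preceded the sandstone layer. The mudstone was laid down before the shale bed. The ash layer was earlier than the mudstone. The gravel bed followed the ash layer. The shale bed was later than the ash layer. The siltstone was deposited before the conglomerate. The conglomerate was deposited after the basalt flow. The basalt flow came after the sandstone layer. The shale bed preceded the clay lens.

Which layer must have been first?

The siltstone has a chain of constraints placing it before every other layer, so the siltstone must be first.

the siltstone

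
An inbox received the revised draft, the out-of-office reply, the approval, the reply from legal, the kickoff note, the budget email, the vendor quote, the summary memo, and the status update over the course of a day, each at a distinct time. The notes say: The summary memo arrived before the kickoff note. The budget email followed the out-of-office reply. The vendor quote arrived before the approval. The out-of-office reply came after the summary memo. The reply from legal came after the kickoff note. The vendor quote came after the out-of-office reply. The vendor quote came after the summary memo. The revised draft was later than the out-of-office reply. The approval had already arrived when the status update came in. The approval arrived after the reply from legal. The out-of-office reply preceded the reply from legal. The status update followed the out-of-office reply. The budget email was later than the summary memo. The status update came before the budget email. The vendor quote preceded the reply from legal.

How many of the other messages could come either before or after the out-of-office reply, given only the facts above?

Forced before the out-of-office reply: the summary memo; forced after the out-of-office reply: the approval, the budget email, the reply from legal, the revised draft, the status update, and the vendor quote.
That leaves the kickoff note with no forced order relative to the out-of-office reply — 1.

1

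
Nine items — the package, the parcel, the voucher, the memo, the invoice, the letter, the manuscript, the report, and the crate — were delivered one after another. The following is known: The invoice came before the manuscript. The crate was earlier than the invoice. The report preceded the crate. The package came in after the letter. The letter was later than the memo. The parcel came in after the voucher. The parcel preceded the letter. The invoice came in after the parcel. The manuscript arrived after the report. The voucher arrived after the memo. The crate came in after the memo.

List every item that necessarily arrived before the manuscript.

the crate, the invoice, the memo, the parcel, the report, the voucher

Directly stated before the manuscript: the invoice and the report.
The crate reaches the manuscript via the crate → the invoice → the manuscript.
The memo reaches the manuscript via the memo → the crate → the invoice → the manuscript.
The parcel reaches the manuscript via the parcel → the invoice → the manuscript.
Likewise the voucher reaches the manuscript by chaining the stated constraints.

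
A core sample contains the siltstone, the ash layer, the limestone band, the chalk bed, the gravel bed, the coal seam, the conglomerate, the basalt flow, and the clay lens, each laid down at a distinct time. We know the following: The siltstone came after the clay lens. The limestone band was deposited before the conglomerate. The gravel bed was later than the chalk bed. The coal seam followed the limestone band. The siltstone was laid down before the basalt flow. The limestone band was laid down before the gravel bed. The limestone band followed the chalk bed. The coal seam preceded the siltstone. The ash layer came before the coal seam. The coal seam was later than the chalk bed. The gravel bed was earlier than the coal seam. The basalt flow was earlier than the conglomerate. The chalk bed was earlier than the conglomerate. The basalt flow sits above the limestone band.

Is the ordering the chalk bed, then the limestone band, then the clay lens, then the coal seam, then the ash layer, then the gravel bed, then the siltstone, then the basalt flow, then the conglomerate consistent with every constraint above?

no

The constraints require the ash layer before the coal seam, but in the proposed sequence the coal seam appears ahead of the ash layer. That one violation is enough.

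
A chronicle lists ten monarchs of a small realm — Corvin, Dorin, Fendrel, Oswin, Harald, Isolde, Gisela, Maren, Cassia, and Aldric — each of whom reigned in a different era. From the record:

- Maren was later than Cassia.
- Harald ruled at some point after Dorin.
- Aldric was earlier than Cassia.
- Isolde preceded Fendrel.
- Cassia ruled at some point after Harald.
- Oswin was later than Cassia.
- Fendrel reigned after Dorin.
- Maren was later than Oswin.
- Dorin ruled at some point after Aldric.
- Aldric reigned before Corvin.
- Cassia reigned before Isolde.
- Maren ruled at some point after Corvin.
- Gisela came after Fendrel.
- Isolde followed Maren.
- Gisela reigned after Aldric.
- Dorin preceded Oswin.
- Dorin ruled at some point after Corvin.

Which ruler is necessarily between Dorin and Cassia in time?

Harald

Tracing the constraints gives Dorin → Harald → Cassia, so Harald sits after Dorin and before Cassia.
No other ruler is forced both after Dorin and before Cassia.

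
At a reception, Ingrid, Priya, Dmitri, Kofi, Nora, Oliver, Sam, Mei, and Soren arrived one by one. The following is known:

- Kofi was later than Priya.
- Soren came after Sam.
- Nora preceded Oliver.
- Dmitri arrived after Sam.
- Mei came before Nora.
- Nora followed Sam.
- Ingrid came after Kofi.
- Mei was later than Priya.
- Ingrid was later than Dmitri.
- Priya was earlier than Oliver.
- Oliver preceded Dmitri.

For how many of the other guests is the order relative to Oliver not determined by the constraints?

Forced before Oliver: Mei, Nora, Priya, and Sam; forced after Oliver: Dmitri and Ingrid.
That leaves Kofi and Soren with no forced order relative to Oliver — 2.

2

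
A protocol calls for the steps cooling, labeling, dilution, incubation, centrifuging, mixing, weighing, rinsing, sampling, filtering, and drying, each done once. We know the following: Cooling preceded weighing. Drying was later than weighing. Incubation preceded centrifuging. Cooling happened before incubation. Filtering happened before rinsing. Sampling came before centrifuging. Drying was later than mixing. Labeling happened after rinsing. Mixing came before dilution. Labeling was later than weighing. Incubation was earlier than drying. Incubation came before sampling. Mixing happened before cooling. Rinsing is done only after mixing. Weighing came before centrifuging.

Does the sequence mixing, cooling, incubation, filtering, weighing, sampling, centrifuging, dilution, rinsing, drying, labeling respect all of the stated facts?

yes

Check each stated constraint against the proposed order — e.g. mixing is ahead of rinsing; mixing is ahead of drying. Every pair is in the required order; nothing is violated.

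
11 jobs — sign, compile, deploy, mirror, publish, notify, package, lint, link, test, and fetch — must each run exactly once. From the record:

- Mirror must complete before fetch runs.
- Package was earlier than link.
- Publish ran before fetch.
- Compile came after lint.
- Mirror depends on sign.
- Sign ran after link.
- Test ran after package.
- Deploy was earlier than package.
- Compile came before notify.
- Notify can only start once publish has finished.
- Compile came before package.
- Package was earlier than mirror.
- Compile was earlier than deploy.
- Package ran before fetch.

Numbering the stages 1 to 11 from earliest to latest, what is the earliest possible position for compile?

Lint must come before compile — 1 forced predecessor.
Nothing else is forced ahead of compile, so its earliest slot is position 1 + 1 = 2.

2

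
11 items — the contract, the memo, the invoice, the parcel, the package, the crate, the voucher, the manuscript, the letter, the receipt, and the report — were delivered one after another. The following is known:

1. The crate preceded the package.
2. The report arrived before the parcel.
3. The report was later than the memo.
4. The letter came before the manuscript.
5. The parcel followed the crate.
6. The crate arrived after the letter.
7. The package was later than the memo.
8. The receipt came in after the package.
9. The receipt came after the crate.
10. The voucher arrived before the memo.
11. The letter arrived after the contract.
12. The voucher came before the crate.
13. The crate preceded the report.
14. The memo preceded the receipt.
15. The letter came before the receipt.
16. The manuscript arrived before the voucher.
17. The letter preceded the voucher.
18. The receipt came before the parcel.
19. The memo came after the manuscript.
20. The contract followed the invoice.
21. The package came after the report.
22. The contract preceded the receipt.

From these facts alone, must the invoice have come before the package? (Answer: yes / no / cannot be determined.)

Chain the constraints: the invoice → the contract → the letter → the crate → the package. Each link is directly stated, so the invoice comes before the package.

yes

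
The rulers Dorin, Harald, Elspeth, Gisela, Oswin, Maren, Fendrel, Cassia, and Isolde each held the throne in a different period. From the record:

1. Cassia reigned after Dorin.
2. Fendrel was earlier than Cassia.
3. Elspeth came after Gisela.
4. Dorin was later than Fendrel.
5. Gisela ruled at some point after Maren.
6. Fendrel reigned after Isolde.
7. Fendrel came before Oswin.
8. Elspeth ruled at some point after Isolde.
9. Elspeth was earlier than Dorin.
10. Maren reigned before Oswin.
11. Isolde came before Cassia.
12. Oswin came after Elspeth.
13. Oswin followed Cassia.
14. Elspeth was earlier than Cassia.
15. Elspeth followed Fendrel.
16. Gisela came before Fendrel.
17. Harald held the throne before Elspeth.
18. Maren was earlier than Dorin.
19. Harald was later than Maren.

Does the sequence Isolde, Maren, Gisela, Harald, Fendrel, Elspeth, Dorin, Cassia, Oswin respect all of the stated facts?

Check each stated constraint against the proposed order — e.g. Maren is ahead of Oswin; Isolde is ahead of Cassia. Every pair is in the required order; nothing is violated.

yes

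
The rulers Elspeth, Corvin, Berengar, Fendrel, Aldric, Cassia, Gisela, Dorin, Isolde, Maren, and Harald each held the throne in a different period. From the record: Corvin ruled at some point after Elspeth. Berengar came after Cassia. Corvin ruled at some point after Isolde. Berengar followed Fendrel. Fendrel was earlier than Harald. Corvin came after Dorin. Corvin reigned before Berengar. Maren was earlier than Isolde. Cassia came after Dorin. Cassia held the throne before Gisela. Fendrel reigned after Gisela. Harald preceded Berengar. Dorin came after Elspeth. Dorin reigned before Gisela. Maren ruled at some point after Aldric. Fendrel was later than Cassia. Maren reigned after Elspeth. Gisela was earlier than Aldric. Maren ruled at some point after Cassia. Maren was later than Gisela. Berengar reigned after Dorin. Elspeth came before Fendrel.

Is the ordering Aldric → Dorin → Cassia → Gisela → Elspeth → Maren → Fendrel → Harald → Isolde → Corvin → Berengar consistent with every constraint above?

no

The constraints require Gisela before Aldric, but in the proposed sequence Aldric appears ahead of Gisela. That one violation is enough.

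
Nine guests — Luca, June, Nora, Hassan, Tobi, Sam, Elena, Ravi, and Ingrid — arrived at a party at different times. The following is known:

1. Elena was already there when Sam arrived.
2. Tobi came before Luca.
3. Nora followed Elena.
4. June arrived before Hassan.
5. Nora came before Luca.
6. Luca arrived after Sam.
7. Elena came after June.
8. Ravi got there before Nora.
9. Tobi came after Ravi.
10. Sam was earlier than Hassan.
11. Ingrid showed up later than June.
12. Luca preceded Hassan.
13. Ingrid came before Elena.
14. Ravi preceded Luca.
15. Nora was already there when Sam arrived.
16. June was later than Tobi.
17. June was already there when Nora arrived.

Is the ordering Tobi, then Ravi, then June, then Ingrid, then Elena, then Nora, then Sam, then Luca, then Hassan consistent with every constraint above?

The constraints require Ravi before Tobi, but in the proposed sequence Tobi appears ahead of Ravi. That one violation is enough.

no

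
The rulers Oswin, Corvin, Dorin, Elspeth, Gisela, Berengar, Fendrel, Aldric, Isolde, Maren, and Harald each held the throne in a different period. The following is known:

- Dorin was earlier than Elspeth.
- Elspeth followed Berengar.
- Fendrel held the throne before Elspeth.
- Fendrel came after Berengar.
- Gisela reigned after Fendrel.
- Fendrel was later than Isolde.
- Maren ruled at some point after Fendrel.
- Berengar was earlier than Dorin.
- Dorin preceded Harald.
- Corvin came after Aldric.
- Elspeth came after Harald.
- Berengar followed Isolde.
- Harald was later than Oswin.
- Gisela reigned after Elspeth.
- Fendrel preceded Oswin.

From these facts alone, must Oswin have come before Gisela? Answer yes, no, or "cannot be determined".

Chain the constraints: Oswin → Harald → Elspeth → Gisela. Each link is directly stated, so Oswin comes before Gisela.

yes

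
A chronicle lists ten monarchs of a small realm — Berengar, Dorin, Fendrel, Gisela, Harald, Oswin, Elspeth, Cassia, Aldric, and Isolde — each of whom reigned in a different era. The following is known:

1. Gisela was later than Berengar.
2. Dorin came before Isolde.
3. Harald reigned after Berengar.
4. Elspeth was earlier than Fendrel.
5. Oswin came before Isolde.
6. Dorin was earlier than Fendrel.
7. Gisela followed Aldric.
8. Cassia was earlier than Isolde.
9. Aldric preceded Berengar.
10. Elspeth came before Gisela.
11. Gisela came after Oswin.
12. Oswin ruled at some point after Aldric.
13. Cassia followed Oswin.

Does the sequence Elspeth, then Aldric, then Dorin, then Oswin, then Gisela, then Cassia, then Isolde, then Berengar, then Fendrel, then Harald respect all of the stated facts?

The constraints require Berengar before Gisela, but in the proposed sequence Gisela appears ahead of Berengar. That one violation is enough.

no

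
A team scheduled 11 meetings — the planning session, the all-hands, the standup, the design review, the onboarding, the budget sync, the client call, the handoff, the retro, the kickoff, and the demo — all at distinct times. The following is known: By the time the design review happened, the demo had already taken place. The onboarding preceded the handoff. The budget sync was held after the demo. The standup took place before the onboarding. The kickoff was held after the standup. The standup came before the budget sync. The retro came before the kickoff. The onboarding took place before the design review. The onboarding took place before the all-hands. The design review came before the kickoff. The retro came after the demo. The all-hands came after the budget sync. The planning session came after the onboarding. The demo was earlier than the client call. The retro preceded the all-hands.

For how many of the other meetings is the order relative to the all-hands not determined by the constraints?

5

Forced before the all-hands: the budget sync, the demo, the onboarding, the retro, and the standup.
That leaves the client call, the design review, the handoff, the kickoff, and the planning session with no forced order relative to the all-hands — 5.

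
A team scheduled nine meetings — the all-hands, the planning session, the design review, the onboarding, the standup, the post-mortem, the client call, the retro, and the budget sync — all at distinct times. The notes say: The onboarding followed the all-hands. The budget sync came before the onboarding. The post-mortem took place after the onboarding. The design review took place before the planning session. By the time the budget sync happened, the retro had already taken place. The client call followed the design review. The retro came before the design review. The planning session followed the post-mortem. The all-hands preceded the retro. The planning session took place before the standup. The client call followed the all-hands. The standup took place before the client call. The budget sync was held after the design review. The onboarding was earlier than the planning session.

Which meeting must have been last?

Every other meeting has a chain of constraints placing it before the client call, so the client call is last.

the client call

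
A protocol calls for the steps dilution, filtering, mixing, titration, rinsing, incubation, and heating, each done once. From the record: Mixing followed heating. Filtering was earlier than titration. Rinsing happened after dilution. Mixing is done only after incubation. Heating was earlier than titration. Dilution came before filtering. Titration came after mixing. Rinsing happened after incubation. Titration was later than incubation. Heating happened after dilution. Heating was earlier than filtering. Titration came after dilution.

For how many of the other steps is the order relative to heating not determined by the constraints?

2

Forced before heating: dilution; forced after heating: filtering, mixing, and titration.
That leaves incubation and rinsing with no forced order relative to heating — 2.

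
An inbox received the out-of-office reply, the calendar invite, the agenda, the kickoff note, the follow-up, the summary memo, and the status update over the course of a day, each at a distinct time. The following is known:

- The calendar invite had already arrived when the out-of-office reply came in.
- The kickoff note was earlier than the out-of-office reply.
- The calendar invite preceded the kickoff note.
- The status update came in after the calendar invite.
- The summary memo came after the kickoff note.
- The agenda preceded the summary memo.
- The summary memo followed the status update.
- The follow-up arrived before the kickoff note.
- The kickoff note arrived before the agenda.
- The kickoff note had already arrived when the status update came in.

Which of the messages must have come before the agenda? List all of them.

the calendar invite, the follow-up, the kickoff note

Directly stated before the agenda: the kickoff note.
The calendar invite reaches the agenda via the calendar invite → the kickoff note → the agenda.
The follow-up reaches the agenda via the follow-up → the kickoff note → the agenda.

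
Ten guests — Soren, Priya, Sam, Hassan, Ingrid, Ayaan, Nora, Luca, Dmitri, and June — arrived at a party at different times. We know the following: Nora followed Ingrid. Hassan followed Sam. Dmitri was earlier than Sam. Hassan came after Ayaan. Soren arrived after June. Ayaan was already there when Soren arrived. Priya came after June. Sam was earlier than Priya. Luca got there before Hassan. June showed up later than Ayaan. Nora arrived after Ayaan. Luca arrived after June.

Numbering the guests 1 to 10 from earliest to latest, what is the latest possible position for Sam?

8

Sam must come before Hassan and Priya — 2 guests forced after them.
Everything else can be placed before Sam in some valid order, so Sam can sit as late as position 10 − 2 = 8.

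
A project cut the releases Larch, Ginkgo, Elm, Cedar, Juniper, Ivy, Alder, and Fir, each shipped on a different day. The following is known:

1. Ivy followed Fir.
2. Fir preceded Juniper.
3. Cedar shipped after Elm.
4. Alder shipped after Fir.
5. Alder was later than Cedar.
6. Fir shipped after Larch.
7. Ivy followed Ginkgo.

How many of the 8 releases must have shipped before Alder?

Directly stated before Alder: Cedar and Fir.
Elm reaches Alder via Elm → Cedar → Alder.
Larch reaches Alder via Larch → Fir → Alder.
No chain forces Ginkgo (or any of the others) ahead of Alder.
That's Cedar, Elm, Fir, and Larch — 4 in all.

4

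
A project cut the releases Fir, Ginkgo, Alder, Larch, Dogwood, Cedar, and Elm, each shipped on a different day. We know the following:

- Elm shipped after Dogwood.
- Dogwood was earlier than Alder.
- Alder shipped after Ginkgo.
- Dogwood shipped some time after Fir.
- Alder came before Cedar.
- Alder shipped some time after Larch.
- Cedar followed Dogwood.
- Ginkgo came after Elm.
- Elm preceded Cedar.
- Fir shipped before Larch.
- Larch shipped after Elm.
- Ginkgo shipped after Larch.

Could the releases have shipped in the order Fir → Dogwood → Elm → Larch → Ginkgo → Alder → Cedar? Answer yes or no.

Check each stated constraint against the proposed order — e.g. Elm is ahead of Cedar; Dogwood is ahead of Cedar. Every pair is in the required order; nothing is violated.

yes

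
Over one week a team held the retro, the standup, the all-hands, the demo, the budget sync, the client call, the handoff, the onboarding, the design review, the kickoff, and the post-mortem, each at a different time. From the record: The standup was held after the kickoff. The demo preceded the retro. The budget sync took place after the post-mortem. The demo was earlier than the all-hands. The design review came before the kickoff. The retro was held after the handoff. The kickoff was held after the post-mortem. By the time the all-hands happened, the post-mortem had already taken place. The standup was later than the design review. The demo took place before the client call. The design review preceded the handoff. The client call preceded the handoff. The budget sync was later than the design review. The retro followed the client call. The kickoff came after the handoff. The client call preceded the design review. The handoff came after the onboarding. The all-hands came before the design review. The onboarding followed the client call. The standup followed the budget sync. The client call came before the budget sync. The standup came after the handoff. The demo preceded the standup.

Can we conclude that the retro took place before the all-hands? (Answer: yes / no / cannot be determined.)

no

Tracing the constraints gives the all-hands → the design review → the handoff → the retro, so the all-hands must come before the retro.
That means the retro cannot be before the all-hands.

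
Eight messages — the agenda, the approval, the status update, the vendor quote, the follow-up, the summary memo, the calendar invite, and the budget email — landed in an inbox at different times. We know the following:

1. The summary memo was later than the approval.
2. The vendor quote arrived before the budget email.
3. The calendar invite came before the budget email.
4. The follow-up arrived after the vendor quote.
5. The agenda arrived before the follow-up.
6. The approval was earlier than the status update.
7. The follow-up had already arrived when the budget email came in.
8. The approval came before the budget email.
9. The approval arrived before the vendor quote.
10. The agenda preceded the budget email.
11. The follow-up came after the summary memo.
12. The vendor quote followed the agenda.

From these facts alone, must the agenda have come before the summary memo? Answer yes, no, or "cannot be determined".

cannot be determined

No chain of stated constraints runs from the agenda to the summary memo, and none runs from the summary memo to the agenda either.
So the relative order of the agenda and the summary memo is not fixed by the given facts.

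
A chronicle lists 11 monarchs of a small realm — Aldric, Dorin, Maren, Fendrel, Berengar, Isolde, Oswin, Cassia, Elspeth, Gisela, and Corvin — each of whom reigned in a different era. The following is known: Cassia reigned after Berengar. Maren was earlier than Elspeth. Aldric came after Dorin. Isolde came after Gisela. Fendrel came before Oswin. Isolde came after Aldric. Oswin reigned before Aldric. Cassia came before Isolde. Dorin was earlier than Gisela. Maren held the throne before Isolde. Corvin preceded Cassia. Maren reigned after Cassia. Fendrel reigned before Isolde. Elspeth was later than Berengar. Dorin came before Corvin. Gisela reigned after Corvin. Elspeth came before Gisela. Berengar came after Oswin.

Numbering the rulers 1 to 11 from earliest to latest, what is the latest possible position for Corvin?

Corvin must come before Cassia, Elspeth, Gisela, Isolde, and Maren — 5 rulers forced after them.
Everything else can be placed before Corvin in some valid order, so Corvin can sit as late as position 11 − 5 = 6.

6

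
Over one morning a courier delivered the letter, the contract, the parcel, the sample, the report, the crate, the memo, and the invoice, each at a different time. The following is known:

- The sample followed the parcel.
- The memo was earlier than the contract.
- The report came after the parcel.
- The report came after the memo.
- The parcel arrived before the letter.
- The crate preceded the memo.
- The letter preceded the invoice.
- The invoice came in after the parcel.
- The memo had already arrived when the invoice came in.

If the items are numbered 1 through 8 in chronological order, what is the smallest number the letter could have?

2

The parcel must come before the letter — 1 forced predecessor.
Nothing else is forced ahead of the letter, so its earliest slot is position 1 + 1 = 2.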